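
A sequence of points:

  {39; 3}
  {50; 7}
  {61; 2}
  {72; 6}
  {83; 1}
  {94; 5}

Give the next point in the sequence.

First component — +11 each step: 39, 50, 61, 72, 83, 94 → 105.
Second component goes 3, 7, 2, 6, 1, 5 → 0 (alternating steps +4, −5, +4, −5, …).
So the next point is {105; 0}.

{105; 0}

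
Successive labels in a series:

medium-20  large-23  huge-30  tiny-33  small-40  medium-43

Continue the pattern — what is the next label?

Size: medium, large, huge, tiny, small, medium → large (repeats medium → large → huge → tiny → small).
Second component: 20, 23, 30, 33, 40, 43 → 50 (alternating steps +3, +7, +3, +7, …).
So the next label is large-50.

large-50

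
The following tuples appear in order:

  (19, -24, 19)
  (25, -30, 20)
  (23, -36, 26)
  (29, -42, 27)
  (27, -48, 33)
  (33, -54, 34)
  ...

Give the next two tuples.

(31, -60, 40), (37, -66, 41)

For the first value, alternating steps +6, −2, +6, −2, …: 19, 25, 23, 29, 27, 33 → 31 → 37.
For the second value, −6 each step: -24, -30, -36, -42, -48, -54 → -60 → -66.
Third value: alternating steps +1, +6, +1, +6, …; 19, 20, 26, 27, 33, 34 → 40 → 41.
So the next two tuples are (31, -60, 40) and (37, -66, 41).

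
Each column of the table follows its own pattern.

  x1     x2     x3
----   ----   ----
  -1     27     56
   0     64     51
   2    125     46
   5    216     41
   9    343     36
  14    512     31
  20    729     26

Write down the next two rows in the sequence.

27  1000  21; 35  1331  16

Column x1 — differences are 1, 2, 3, … (increasing by 1 each time): -1, 0, 2, 5, 9, 14, 20 → 27 → 35.
Column x2: perfect cubes: 3³, 4³, 5³, …; 27, 64, 125, 216, 343, 512, 729 → 1000 → 1331.
Column x3: 56, 51, 46, 41, 36, 31, 26 → 21 → 16 (−5 each step).
Putting the parts together: 27  1000  21 and then 35  1331  16.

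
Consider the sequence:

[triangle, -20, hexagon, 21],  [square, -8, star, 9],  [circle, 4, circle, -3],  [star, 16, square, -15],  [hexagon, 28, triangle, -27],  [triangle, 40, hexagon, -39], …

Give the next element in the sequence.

First shape goes triangle, square, circle, star, hexagon, triangle → square (repeats triangle → square → circle → star → hexagon).
Second slot: -20, -8, 4, 16, 28, 40 → 52 (+12 each step).
Second shape — repeats hexagon → star → circle → square → triangle: hexagon, star, circle, square, triangle, hexagon → star.
Fourth slot goes 21, 9, -3, -15, -27, -39 → -51 (together with the second slot always sums to 1).
Putting it together: [square, 52, star, -51].

[square, 52, star, -51]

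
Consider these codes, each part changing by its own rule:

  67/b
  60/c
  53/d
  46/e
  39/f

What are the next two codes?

First component: −7 each step, so 67, 60, 53, 46, 39 → 32 → 25.
Letter: letters move forward 1 place in the alphabet; b, c, d, e, f → g → h.
Putting the parts together: 32/g and then 25/h.

32/g, 25/h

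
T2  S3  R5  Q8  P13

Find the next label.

Letter goes T, S, R, Q, P → O (letters move back 1 place in the alphabet).
For the second component, each term is the sum of the two before it: 2, 3, 5, 8, 13 → 21.
Combining the parts gives O21.

O21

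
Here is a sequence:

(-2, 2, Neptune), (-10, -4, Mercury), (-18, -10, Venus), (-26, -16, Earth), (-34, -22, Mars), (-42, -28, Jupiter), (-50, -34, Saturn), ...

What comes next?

First part: −8 each step, so -2, -10, -18, -26, -34, -42, -50 → -58.
For the second part, −6 each step: 2, -4, -10, -16, -22, -28, -34 → -40.
Planet: runs through the planets Mercury→Neptune; Neptune, Mercury, Venus, Earth, Mars, Jupiter, Saturn → Uranus.
Putting it together: (-58, -40, Uranus).

(-58, -40, Uranus)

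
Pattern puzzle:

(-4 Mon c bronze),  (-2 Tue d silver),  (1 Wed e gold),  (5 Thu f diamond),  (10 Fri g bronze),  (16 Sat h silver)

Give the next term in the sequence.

(23 Sun i gold)

For the first entry, differences are 2, 3, 4, … (increasing by 1 each time): -4, -2, 1, 5, 10, 16 → 23.
Day — runs through the weekdays Mon→Sun: Mon, Tue, Wed, Thu, Fri, Sat → Sun.
For the letter, letters move forward 1 place in the alphabet: c, d, e, f, g, h → i.
Rank: repeats bronze → silver → gold → diamond; bronze, silver, gold, diamond, bronze, silver → gold.
So the next term is (23 Sun i gold).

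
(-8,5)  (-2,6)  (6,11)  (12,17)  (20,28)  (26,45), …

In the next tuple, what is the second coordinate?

73

Second coordinate: each term is the sum of the two before it, so 5, 6, 11, 17, 28, 45 → 73.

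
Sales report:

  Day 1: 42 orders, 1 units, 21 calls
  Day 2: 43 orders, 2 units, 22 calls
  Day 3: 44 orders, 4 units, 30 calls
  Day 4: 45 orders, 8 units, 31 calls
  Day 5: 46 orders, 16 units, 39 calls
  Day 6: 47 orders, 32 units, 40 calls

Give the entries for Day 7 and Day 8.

Orders: 42, 43, 44, 45, 46, 47 → 48 → 49 (+1 each step).
Units: 1, 2, 4, 8, 16, 32 → 64 → 128 (×2 each step).
Calls — alternating steps +1, +8, +1, +8, …: 21, 22, 30, 31, 39, 40 → 48 → 49.
So the next two records are 48 orders, 64 units, 48 calls and 49 orders, 128 units, 49 calls.

48 orders, 64 units, 48 calls; 49 orders, 128 units, 49 calls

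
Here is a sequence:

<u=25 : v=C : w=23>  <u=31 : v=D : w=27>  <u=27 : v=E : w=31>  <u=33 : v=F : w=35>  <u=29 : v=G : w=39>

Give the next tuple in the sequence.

For the u, alternating steps +6, −4, +6, −4, …: 25, 31, 27, 33, 29 → 35.
V: letters move forward 1 place in the alphabet; C, D, E, F, G → H.
W: 23, 27, 31, 35, 39 → 43 (+4 each step).
Combining the parts gives <u=35 : v=H : w=43>.

<u=35 : v=H : w=43>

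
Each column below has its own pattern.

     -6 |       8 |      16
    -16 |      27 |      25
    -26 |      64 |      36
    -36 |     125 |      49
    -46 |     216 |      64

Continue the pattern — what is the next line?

-56  343  81

For the first component, −10 each step: -6, -16, -26, -36, -46 → -56.
Second component: perfect cubes: 2³, 3³, 4³, …; 8, 27, 64, 125, 216 → 343.
For the third component, perfect squares: 4², 5², 6², …: 16, 25, 36, 49, 64 → 81.
Putting it together: -56  343  81.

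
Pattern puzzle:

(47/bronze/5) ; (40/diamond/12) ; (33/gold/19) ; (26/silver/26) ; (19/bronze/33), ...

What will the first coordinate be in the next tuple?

First coordinate: 47, 40, 33, 26, 19 → 12 (−7 each step).

12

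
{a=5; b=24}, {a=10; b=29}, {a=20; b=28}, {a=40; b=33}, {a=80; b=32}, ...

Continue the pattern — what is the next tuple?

A goes 5, 10, 20, 40, 80 → 160 (×2 each step).
For the b, alternating steps +5, −1, +5, −1, …: 24, 29, 28, 33, 32 → 37.
Combining the parts gives {a=160; b=37}.

{a=160; b=37}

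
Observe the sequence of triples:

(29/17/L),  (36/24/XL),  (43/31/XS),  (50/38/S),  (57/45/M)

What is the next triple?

First part — +7 each step: 29, 36, 43, 50, 57 → 64.
For the second part, always 12 less than the first part: 17, 24, 31, 38, 45 → 52.
Size: runs through clothing sizes XS→XL, so L, XL, XS, S, M → L.
Putting it together: (64/52/L).

(64/52/L)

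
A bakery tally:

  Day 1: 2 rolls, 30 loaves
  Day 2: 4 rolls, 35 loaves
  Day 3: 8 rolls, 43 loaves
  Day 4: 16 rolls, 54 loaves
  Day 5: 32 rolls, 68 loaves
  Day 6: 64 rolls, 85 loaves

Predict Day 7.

128 rolls, 105 loaves

Rolls — ×2 each step: 2, 4, 8, 16, 32, 64 → 128.
Loaves: differences are 5, 8, 11, … (increasing by 3 each time), so 30, 35, 43, 54, 68, 85 → 105.
So the next row is 128 rolls, 105 loaves.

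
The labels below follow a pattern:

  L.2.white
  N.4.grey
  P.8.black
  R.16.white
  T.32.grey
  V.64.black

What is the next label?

X.128.white

Letter — letters move forward 2 places in the alphabet: L, N, P, R, T, V → X.
Second component goes 2, 4, 8, 16, 32, 64 → 128 (×2 each step).
Shade: repeats white → grey → black; white, grey, black, white, grey, black → white.
So the next label is X.128.white.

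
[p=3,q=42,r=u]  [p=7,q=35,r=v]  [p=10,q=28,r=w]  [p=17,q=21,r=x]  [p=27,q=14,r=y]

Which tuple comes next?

[p=44,q=7,r=z]

P: 3, 7, 10, 17, 27 → 44 (each term is the sum of the two before it).
Q: −7 each step, so 42, 35, 28, 21, 14 → 7.
R — letters move forward 1 place in the alphabet: u, v, w, x, y → z.
Putting it together: [p=44,q=7,r=z].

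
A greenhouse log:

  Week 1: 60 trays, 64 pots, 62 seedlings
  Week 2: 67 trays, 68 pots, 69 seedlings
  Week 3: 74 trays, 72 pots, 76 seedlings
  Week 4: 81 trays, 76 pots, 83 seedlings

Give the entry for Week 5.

Trays goes 60, 67, 74, 81 → 88 (+7 each step).
Pots goes 64, 68, 72, 76 → 80 (+4 each step).
Seedlings goes 62, 69, 76, 83 → 90 (+7 each step).
So the next row is 88 trays, 80 pots, 90 seedlings.

88 trays, 80 pots, 90 seedlings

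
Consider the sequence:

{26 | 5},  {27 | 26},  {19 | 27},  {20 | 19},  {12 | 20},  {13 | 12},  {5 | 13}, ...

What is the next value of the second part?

First part goes 26, 27, 19, 20, 12, 13, 5 → 6 (alternating steps +1, −8, +1, −8, …).
For the second part, always the previous value of the first part: 5, 26, 27, 19, 20, 12, 13 → 5.

5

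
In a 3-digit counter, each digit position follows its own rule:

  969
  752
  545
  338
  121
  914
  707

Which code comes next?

590

First digit: −2 each step, mod 10, so 9, 7, 5, 3, 1, 9, 7 → 5.
For the second digit, −1 each step, mod 10: 6, 5, 4, 3, 2, 1, 0 → 9.
Third digit — +3 each step, mod 10: 9, 2, 5, 8, 1, 4, 7 → 0.
So the next code is 590.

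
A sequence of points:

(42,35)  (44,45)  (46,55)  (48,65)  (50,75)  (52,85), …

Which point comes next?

(54,95)

For the first component, +2 each step: 42, 44, 46, 48, 50, 52 → 54.
For the second component, +10 each step: 35, 45, 55, 65, 75, 85 → 95.
Putting it together: (54,95).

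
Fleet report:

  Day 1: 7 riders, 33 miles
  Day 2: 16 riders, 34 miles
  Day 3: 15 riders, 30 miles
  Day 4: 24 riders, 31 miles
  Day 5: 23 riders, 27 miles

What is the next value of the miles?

28

For the riders, alternating steps +9, −1, +9, −1, …: 7, 16, 15, 24, 23 → 32.
Miles: 33, 34, 30, 31, 27 → 28 (alternating steps +1, −4, +1, −4, …).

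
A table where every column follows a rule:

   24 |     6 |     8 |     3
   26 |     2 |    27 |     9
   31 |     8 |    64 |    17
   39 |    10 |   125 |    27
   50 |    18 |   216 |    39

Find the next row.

First component: 24, 26, 31, 39, 50 → 64 (differences are 2, 5, 8, … (increasing by 3 each time)).
Second component goes 6, 2, 8, 10, 18 → 28 (each term is the sum of the two before it).
Third component: perfect cubes: 2³, 3³, 4³, …; 8, 27, 64, 125, 216 → 343.
Fourth component: 3, 9, 17, 27, 39 → 53 (differences are 6, 8, 10, … (increasing by 2 each time)).
Putting it together: 64  28  343  53.

64  28  343  53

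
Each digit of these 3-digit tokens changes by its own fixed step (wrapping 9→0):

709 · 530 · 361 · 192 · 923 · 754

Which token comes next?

First digit: 7, 5, 3, 1, 9, 7 → 5 (−2 each step, mod 10).
Second digit goes 0, 3, 6, 9, 2, 5 → 8 (+3 each step, mod 10).
Third digit goes 9, 0, 1, 2, 3, 4 → 5 (+1 each step, mod 10).
So the next token is 585.

585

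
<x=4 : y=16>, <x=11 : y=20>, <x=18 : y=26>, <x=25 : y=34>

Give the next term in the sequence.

<x=32 : y=44>

X: +7 each step, so 4, 11, 18, 25 → 32.
For the y, differences are 4, 6, 8, … (increasing by 2 each time): 16, 20, 26, 34 → 44.
So the next term is <x=32 : y=44>.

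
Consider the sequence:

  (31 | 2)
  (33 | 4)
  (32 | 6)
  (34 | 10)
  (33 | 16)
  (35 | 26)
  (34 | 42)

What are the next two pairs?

First slot: alternating steps +2, −1, +2, −1, …, so 31, 33, 32, 34, 33, 35, 34 → 36 → 35.
Second slot — each term is the sum of the two before it: 2, 4, 6, 10, 16, 26, 42 → 68 → 110.
So the next two pairs are (36 | 68) and (35 | 110).

(36 | 68), (35 | 110)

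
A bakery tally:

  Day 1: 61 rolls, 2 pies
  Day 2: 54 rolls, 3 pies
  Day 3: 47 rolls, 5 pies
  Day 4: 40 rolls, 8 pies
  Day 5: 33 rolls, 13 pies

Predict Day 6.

Rolls: 61, 54, 47, 40, 33 → 26 (−7 each step).
Pies — each term is the sum of the two before it: 2, 3, 5, 8, 13 → 21.
Combining the parts gives 26 rolls, 21 pies.

26 rolls, 21 pies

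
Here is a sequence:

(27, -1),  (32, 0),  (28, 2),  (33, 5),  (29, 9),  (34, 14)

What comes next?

(30, 20)

First component: alternating steps +5, −4, +5, −4, …; 27, 32, 28, 33, 29, 34 → 30.
Second component: differences are 1, 2, 3, … (increasing by 1 each time); -1, 0, 2, 5, 9, 14 → 20.
Combining the parts gives (30, 20).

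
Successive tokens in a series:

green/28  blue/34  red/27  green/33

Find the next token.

For the colour, repeats green → blue → red: green, blue, red, green → blue.
For the second component, alternating steps +6, −7, +6, −7, …: 28, 34, 27, 33 → 26.
So the next token is blue/26.

blue/26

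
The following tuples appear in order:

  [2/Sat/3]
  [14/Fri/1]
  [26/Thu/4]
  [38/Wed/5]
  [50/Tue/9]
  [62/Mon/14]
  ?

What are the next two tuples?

[74/Sun/23], [86/Sat/37]

First slot goes 2, 14, 26, 38, 50, 62 → 74 → 86 (+12 each step).
Day: runs backward through the weekdays Mon→Sun, so Sat, Fri, Thu, Wed, Tue, Mon → Sun → Sat.
Third slot: each term is the sum of the two before it, so 3, 1, 4, 5, 9, 14 → 23 → 37.
So the next two tuples are [74/Sun/23] and [86/Sat/37].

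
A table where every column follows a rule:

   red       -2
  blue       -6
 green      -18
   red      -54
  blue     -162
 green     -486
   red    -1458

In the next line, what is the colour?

Colour: red, blue, green, red, blue, green, red → blue (repeats red → blue → green).

blue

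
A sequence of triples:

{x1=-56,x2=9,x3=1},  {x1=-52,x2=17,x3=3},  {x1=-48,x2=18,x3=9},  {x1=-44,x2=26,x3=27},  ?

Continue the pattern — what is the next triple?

{x1=-40,x2=27,x3=81}

X1 — +4 each step: -56, -52, -48, -44 → -40.
X2: alternating steps +8, +1, +8, +1, …; 9, 17, 18, 26 → 27.
X3: ×3 each step; 1, 3, 9, 27 → 81.
Combining the parts gives {x1=-40,x2=27,x3=81}.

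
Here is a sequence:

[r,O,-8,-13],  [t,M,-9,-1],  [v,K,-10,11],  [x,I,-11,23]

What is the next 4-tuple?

[z,G,-12,35]

First letter: letters move forward 2 places in the alphabet, so r, t, v, x → z.
Second letter: O, M, K, I → G (letters move back 2 places in the alphabet).
Third component: −1 each step; -8, -9, -10, -11 → -12.
For the fourth component, +12 each step: -13, -1, 11, 23 → 35.
Combining the parts gives [z,G,-12,35].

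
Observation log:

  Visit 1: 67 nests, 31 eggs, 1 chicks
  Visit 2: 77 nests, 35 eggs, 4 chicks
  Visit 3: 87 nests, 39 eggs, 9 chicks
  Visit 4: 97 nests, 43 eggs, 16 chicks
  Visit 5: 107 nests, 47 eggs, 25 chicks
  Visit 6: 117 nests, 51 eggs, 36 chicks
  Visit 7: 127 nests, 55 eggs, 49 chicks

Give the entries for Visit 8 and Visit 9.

137 nests, 59 eggs, 64 chicks; 147 nests, 63 eggs, 81 chicks

Nests: +10 each step, so 67, 77, 87, 97, 107, 117, 127 → 137 → 147.
For the eggs, +4 each step: 31, 35, 39, 43, 47, 51, 55 → 59 → 63.
Chicks: 1, 4, 9, 16, 25, 36, 49 → 64 → 81 (perfect squares: 1², 2², 3², …).
Putting the parts together: 137 nests, 59 eggs, 64 chicks and then 147 nests, 63 eggs, 81 chicks.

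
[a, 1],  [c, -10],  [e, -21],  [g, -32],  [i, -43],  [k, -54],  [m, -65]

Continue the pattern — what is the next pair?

[o, -76]

Letter: a, c, e, g, i, k, m → o (letters move forward 2 places in the alphabet).
Second value: 1, -10, -21, -32, -43, -54, -65 → -76 (−11 each step).
Combining the parts gives [o, -76].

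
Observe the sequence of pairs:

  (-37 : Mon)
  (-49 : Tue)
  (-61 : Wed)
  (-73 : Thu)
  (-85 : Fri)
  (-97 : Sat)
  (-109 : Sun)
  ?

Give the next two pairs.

(-121 : Mon), (-133 : Tue)

First part: -37, -49, -61, -73, -85, -97, -109 → -121 → -133 (−12 each step).
Day: runs through the weekdays Mon→Sun; Mon, Tue, Wed, Thu, Fri, Sat, Sun → Mon → Tue.
So the next two pairs are (-121 : Mon) and (-133 : Tue).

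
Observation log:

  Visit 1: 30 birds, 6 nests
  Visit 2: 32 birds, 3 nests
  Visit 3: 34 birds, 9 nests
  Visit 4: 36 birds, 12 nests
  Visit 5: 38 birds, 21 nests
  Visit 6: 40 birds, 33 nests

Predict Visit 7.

Birds — +2 each step: 30, 32, 34, 36, 38, 40 → 42.
Nests goes 6, 3, 9, 12, 21, 33 → 54 (each term is the sum of the two before it).
Putting it together: 42 birds, 54 nests.

42 birds, 54 nests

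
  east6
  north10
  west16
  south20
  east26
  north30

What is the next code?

Direction: east, north, west, south, east, north → west (repeats east → north → west → south).
Second component: 6, 10, 16, 20, 26, 30 → 36 (alternating steps +4, +6, +4, +6, …).
Putting it together: west36.

west36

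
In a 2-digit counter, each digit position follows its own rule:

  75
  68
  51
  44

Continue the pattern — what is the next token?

For the first digit, −1 each step, mod 10: 7, 6, 5, 4 → 3.
Second digit: +3 each step, mod 10; 5, 8, 1, 4 → 7.
So the next token is 37.

37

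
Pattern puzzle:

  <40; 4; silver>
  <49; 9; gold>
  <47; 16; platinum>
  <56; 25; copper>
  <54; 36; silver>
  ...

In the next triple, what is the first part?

63

First part: alternating steps +9, −2, +9, −2, …; 40, 49, 47, 56, 54 → 63.
Second part — perfect squares: 2², 3², 4², …: 4, 9, 16, 25, 36 → 49.
Metal: repeats silver → gold → platinum → copper, so silver, gold, platinum, copper, silver → gold.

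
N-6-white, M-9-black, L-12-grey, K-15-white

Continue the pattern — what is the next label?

J-18-black

Letter: letters move back 1 place in the alphabet, so N, M, L, K → J.
For the second component, +3 each step: 6, 9, 12, 15 → 18.
For the shade, repeats white → black → grey: white, black, grey, white → black.
Putting it together: J-18-black.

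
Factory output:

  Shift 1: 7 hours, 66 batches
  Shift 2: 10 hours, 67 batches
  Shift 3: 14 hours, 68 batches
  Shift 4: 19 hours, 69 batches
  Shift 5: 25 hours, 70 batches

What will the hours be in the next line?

32

For the hours, differences are 3, 4, 5, … (increasing by 1 each time): 7, 10, 14, 19, 25 → 32.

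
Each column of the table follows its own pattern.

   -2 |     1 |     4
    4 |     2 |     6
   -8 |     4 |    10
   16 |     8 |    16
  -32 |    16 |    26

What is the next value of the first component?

64

First component — ×(-2) each step: -2, 4, -8, 16, -32 → 64.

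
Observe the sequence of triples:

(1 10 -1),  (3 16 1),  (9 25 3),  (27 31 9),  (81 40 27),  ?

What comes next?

(243 46 81)

First value goes 1, 3, 9, 27, 81 → 243 (×3 each step).
Second value: 10, 16, 25, 31, 40 → 46 (alternating steps +6, +9, +6, +9, …).
Third value: -1, 1, 3, 9, 27 → 81 (always the previous value of the first value).
Putting it together: (243 46 81).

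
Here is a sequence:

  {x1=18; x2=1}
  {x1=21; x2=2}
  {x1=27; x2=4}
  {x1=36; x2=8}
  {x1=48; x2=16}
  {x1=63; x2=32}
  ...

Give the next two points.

{x1=81; x2=64}, {x1=102; x2=128}

X1: differences are 3, 6, 9, … (increasing by 3 each time); 18, 21, 27, 36, 48, 63 → 81 → 102.
X2 — ×2 each step: 1, 2, 4, 8, 16, 32 → 64 → 128.
Putting the parts together: {x1=81; x2=64} and then {x1=102; x2=128}.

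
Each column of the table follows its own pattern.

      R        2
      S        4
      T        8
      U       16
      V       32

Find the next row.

For the letter, letters move forward 1 place in the alphabet: R, S, T, U, V → W.
For the second component, ×2 each step: 2, 4, 8, 16, 32 → 64.
Combining the parts gives W  64.

W  64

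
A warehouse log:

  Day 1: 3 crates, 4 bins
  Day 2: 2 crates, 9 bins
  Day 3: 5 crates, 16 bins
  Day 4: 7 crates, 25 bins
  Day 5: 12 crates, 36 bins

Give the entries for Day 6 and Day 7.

19 crates, 49 bins; 31 crates, 64 bins

Crates: each term is the sum of the two before it, so 3, 2, 5, 7, 12 → 19 → 31.
Bins: perfect squares: 2², 3², 4², …, so 4, 9, 16, 25, 36 → 49 → 64.
Putting the parts together: 19 crates, 49 bins and then 31 crates, 64 bins.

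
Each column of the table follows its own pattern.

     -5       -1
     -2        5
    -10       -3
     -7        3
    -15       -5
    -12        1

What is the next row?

First component: alternating steps +3, −8, +3, −8, …; -5, -2, -10, -7, -15, -12 → -20.
Second component: -1, 5, -3, 3, -5, 1 → -7 (alternating steps +6, −8, +6, −8, …).
Putting it together: -20  -7.

-20  -7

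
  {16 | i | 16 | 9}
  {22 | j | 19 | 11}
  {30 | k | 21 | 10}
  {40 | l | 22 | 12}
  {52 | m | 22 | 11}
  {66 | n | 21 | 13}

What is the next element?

{82 | o | 19 | 12}

First slot — differences are 6, 8, 10, … (increasing by 2 each time): 16, 22, 30, 40, 52, 66 → 82.
Letter: letters move forward 1 place in the alphabet, so i, j, k, l, m, n → o.
For the third slot, differences are 3, 2, 1, … (decreasing by 1 each time): 16, 19, 21, 22, 22, 21 → 19.
Fourth slot — alternating steps +2, −1, +2, −1, …: 9, 11, 10, 12, 11, 13 → 12.
So the next element is {82 | o | 19 | 12}.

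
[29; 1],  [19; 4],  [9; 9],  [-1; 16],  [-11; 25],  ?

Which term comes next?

First part: −10 each step, so 29, 19, 9, -1, -11 → -21.
Second part goes 1, 4, 9, 16, 25 → 36 (perfect squares: 1², 2², 3², …).
Putting it together: [-21; 36].

[-21; 36]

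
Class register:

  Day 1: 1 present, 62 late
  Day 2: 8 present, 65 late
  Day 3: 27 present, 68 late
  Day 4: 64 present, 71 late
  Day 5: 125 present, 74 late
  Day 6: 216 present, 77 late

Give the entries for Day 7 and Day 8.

343 present, 80 late; 512 present, 83 late

For the present, perfect cubes: 1³, 2³, 3³, …: 1, 8, 27, 64, 125, 216 → 343 → 512.
Late goes 62, 65, 68, 71, 74, 77 → 80 → 83 (+3 each step).
Putting the parts together: 343 present, 80 late and then 512 present, 83 late.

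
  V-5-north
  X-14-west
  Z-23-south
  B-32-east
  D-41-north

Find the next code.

F-50-west

Letter: letters move forward 2 places in the alphabet, wrapping Z→A, so V, X, Z, B, D → F.
For the second component, +9 each step: 5, 14, 23, 32, 41 → 50.
For the direction, repeats north → west → south → east: north, west, south, east, north → west.
So the next code is F-50-west.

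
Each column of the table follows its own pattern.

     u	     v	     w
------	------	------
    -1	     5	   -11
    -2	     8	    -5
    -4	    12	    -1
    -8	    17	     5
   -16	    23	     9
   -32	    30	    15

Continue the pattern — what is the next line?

Column u — ×2 each step: -1, -2, -4, -8, -16, -32 → -64.
For the column v, differences are 3, 4, 5, … (increasing by 1 each time): 5, 8, 12, 17, 23, 30 → 38.
Column w goes -11, -5, -1, 5, 9, 15 → 19 (alternating steps +6, +4, +6, +4, …).
Putting it together: -64  38  19.

-64  38  19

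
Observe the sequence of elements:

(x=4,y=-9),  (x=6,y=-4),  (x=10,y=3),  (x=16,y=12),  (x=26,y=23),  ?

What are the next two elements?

(x=42,y=36), (x=68,y=51)

X: 4, 6, 10, 16, 26 → 42 → 68 (each term is the sum of the two before it).
Y goes -9, -4, 3, 12, 23 → 36 → 51 (differences are 5, 7, 9, … (increasing by 2 each time)).
Putting the parts together: (x=42,y=36) and then (x=68,y=51).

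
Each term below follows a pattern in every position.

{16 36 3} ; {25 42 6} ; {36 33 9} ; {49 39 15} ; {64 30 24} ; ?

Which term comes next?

{81 36 39}

For the first coordinate, perfect squares: 4², 5², 6², …: 16, 25, 36, 49, 64 → 81.
Second coordinate: 36, 42, 33, 39, 30 → 36 (alternating steps +6, −9, +6, −9, …).
For the third coordinate, each term is the sum of the two before it: 3, 6, 9, 15, 24 → 39.
So the next term is {81 36 39}.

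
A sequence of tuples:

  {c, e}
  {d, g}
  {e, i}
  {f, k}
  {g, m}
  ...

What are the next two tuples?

First letter: letters move forward 1 place in the alphabet; c, d, e, f, g → h → i.
Second letter: e, g, i, k, m → o → q (letters move forward 2 places in the alphabet).
Putting the parts together: {h, o} and then {i, q}.

{h, o}, {i, q}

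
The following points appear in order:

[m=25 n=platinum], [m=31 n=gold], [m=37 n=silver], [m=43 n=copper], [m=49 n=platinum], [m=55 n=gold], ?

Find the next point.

For the m, +6 each step: 25, 31, 37, 43, 49, 55 → 61.
N — repeats platinum → gold → silver → copper: platinum, gold, silver, copper, platinum, gold → silver.
Putting it together: [m=61 n=silver].

[m=61 n=silver]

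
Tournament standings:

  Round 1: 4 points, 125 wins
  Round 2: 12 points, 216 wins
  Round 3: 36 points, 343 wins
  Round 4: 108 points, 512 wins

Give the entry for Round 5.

Points: ×3 each step, so 4, 12, 36, 108 → 324.
Wins goes 125, 216, 343, 512 → 729 (perfect cubes: 5³, 6³, 7³, …).
So the next row is 324 points, 729 wins.

324 points, 729 wins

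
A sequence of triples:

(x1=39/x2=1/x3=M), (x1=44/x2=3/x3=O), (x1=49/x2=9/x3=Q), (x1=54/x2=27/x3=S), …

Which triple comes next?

(x1=59/x2=81/x3=U)

X1: +5 each step; 39, 44, 49, 54 → 59.
X2 goes 1, 3, 9, 27 → 81 (×3 each step).
X3: M, O, Q, S → U (letters move forward 2 places in the alphabet).
So the next triple is (x1=59/x2=81/x3=U).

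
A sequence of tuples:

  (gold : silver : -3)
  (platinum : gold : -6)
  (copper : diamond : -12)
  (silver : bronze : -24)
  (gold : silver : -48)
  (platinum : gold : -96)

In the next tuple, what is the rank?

diamond

For the rank, repeats silver → gold → diamond → bronze: silver, gold, diamond, bronze, silver, gold → diamond.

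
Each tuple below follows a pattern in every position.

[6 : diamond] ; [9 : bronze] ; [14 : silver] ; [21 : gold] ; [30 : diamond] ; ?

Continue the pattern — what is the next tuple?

For the first coordinate, differences are 3, 5, 7, … (increasing by 2 each time): 6, 9, 14, 21, 30 → 41.
For the rank, repeats diamond → bronze → silver → gold: diamond, bronze, silver, gold, diamond → bronze.
So the next tuple is [41 : bronze].

[41 : bronze]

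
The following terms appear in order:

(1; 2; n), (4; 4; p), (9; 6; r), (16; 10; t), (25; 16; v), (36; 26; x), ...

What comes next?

First component: perfect squares: 1², 2², 3², …, so 1, 4, 9, 16, 25, 36 → 49.
Second component: each term is the sum of the two before it; 2, 4, 6, 10, 16, 26 → 42.
Letter: letters move forward 2 places in the alphabet; n, p, r, t, v, x → z.
Putting it together: (49; 42; z).

(49; 42; z)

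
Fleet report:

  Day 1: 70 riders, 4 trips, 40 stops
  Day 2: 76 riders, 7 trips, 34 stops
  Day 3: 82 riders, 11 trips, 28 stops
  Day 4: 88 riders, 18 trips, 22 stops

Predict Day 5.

Riders — +6 each step: 70, 76, 82, 88 → 94.
Trips: each term is the sum of the two before it, so 4, 7, 11, 18 → 29.
Stops goes 40, 34, 28, 22 → 16 (together with the riders always sums to 110).
So the next record is 94 riders, 29 trips, 16 stops.

94 riders, 29 trips, 16 stops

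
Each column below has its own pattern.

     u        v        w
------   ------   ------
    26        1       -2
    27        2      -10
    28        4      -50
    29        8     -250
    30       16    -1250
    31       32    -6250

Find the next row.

Column u: +1 each step; 26, 27, 28, 29, 30, 31 → 32.
Column v goes 1, 2, 4, 8, 16, 32 → 64 (×2 each step).
Column w — ×5 each step: -2, -10, -50, -250, -1250, -6250 → -31250.
Putting it together: 32  64  -31250.

32  64  -31250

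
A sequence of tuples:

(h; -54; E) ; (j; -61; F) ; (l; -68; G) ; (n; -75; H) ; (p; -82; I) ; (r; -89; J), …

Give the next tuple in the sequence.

(t; -96; K)

First letter: h, j, l, n, p, r → t (letters move forward 2 places in the alphabet).
For the second component, −7 each step: -54, -61, -68, -75, -82, -89 → -96.
Second letter goes E, F, G, H, I, J → K (letters move forward 1 place in the alphabet).
Putting it together: (t; -96; K).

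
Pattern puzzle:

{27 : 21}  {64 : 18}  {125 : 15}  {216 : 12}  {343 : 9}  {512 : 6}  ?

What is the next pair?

{729 : 3}

First part: perfect cubes: 3³, 4³, 5³, …; 27, 64, 125, 216, 343, 512 → 729.
Second part: −3 each step, so 21, 18, 15, 12, 9, 6 → 3.
Putting it together: {729 : 3}.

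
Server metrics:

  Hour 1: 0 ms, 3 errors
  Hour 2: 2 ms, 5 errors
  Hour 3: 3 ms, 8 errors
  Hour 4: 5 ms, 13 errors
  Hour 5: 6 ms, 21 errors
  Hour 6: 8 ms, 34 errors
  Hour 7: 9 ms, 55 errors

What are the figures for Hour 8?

Ms — alternating steps +2, +1, +2, +1, …: 0, 2, 3, 5, 6, 8, 9 → 11.
Errors: 3, 5, 8, 13, 21, 34, 55 → 89 (each term is the sum of the two before it).
Combining the parts gives 11 ms, 89 errors.

11 ms, 89 errors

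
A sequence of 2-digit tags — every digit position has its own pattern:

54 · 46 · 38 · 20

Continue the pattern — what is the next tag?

First digit — −1 each step, mod 10: 5, 4, 3, 2 → 1.
Second digit — +2 each step, mod 10: 4, 6, 8, 0 → 2.
Putting it together: 12.

12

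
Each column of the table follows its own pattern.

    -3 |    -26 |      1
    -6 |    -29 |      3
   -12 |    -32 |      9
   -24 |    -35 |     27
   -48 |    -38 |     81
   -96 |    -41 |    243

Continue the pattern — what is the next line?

-192  -44  729

First component: -3, -6, -12, -24, -48, -96 → -192 (×2 each step).
For the second component, −3 each step: -26, -29, -32, -35, -38, -41 → -44.
Third component goes 1, 3, 9, 27, 81, 243 → 729 (×3 each step).
Putting it together: -192  -44  729.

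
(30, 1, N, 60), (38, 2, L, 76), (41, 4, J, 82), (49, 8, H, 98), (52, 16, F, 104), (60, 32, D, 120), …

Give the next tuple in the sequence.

(63, 64, B, 126)

First coordinate goes 30, 38, 41, 49, 52, 60 → 63 (alternating steps +8, +3, +8, +3, …).
Second coordinate goes 1, 2, 4, 8, 16, 32 → 64 (×2 each step).
For the letter, letters move back 2 places in the alphabet: N, L, J, H, F, D → B.
Fourth coordinate — always 2 × the first coordinate: 60, 76, 82, 98, 104, 120 → 126.
So the next tuple is (63, 64, B, 126).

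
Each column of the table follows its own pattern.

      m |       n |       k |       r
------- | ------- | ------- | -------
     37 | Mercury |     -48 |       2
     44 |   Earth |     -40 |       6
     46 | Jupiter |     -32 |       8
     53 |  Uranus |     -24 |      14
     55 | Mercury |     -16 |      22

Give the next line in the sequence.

62  Earth  -8  36

Column m goes 37, 44, 46, 53, 55 → 62 (alternating steps +7, +2, +7, +2, …).
Column n: Mercury, Earth, Jupiter, Uranus, Mercury → Earth (repeats Mercury → Earth → Jupiter → Uranus).
For the column k, +8 each step: -48, -40, -32, -24, -16 → -8.
Column r: each term is the sum of the two before it, so 2, 6, 8, 14, 22 → 36.
So the next line is 62  Earth  -8  36.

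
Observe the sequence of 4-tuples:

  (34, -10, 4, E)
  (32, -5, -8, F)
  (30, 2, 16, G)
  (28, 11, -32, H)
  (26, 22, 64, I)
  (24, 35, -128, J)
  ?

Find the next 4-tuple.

(22, 50, 256, K)

For the first part, −2 each step: 34, 32, 30, 28, 26, 24 → 22.
Second part goes -10, -5, 2, 11, 22, 35 → 50 (differences are 5, 7, 9, … (increasing by 2 each time)).
Third part: ×(-2) each step; 4, -8, 16, -32, 64, -128 → 256.
For the letter, letters move forward 1 place in the alphabet: E, F, G, H, I, J → K.
Putting it together: (22, 50, 256, K).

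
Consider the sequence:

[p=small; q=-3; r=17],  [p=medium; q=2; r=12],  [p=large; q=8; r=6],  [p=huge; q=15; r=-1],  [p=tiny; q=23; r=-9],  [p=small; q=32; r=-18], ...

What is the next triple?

[p=medium; q=42; r=-28]

P: repeats small → medium → large → huge → tiny, so small, medium, large, huge, tiny, small → medium.
Q: -3, 2, 8, 15, 23, 32 → 42 (differences are 5, 6, 7, … (increasing by 1 each time)).
R — together with the q always sums to 14: 17, 12, 6, -1, -9, -18 → -28.
Combining the parts gives [p=medium; q=42; r=-28].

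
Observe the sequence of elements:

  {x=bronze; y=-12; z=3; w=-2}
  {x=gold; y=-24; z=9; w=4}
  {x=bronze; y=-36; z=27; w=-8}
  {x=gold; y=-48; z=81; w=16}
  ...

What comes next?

{x=bronze; y=-60; z=243; w=-32}

X: bronze, gold, bronze, gold → bronze (alternates bronze ↔ gold).
Y: −12 each step, so -12, -24, -36, -48 → -60.
Z: ×3 each step, so 3, 9, 27, 81 → 243.
W — ×(-2) each step: -2, 4, -8, 16 → -32.
Putting it together: {x=bronze; y=-60; z=243; w=-32}.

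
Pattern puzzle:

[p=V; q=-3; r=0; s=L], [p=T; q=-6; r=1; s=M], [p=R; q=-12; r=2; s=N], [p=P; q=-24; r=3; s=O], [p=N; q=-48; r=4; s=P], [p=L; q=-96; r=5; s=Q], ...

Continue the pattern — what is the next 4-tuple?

[p=J; q=-192; r=6; s=R]

P: letters move back 2 places in the alphabet, so V, T, R, P, N, L → J.
Q — ×2 each step: -3, -6, -12, -24, -48, -96 → -192.
For the r, +1 each step: 0, 1, 2, 3, 4, 5 → 6.
S — letters move forward 1 place in the alphabet: L, M, N, O, P, Q → R.
So the next 4-tuple is [p=J; q=-192; r=6; s=R].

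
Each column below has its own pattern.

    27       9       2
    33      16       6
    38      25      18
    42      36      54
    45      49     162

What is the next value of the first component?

47

First component — differences are 6, 5, 4, … (decreasing by 1 each time): 27, 33, 38, 42, 45 → 47.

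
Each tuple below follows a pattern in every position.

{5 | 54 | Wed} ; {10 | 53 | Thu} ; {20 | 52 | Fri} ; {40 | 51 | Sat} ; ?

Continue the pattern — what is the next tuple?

{80 | 50 | Sun}

First component: ×2 each step; 5, 10, 20, 40 → 80.
Second component — −1 each step: 54, 53, 52, 51 → 50.
Day: Wed, Thu, Fri, Sat → Sun (runs through the weekdays Mon→Sun).
So the next tuple is {80 | 50 | Sun}.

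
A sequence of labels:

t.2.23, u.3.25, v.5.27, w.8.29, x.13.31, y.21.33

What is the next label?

Letter: letters move forward 1 place in the alphabet, so t, u, v, w, x, y → z.
For the second component, each term is the sum of the two before it: 2, 3, 5, 8, 13, 21 → 34.
Third component: 23, 25, 27, 29, 31, 33 → 35 (+2 each step).
So the next label is z.34.35.

z.34.35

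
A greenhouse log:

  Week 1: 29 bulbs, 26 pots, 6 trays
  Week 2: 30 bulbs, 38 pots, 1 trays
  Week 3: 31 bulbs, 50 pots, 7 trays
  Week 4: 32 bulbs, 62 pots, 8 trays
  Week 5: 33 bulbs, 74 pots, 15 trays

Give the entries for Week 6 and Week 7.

34 bulbs, 86 pots, 23 trays; 35 bulbs, 98 pots, 38 trays

Bulbs — +1 each step: 29, 30, 31, 32, 33 → 34 → 35.
Pots: +12 each step; 26, 38, 50, 62, 74 → 86 → 98.
Trays — each term is the sum of the two before it: 6, 1, 7, 8, 15 → 23 → 38.
Putting the parts together: 34 bulbs, 86 pots, 23 trays and then 35 bulbs, 98 pots, 38 trays.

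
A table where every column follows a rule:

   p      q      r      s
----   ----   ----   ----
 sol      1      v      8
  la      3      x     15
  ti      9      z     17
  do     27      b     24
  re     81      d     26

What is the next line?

Column p goes sol, la, ti, do, re → mi (runs through the solfège scale do→ti).
Column q: ×3 each step; 1, 3, 9, 27, 81 → 243.
Column r: v, x, z, b, d → f (letters move forward 2 places in the alphabet, wrapping Z→A).
Column s goes 8, 15, 17, 24, 26 → 33 (alternating steps +7, +2, +7, +2, …).
Putting it together: mi  243  f  33.

mi  243  f  33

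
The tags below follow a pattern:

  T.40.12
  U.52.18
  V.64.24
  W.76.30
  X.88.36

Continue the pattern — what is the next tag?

For the letter, letters move forward 1 place in the alphabet: T, U, V, W, X → Y.
Second component: +12 each step, so 40, 52, 64, 76, 88 → 100.
For the third component, +6 each step: 12, 18, 24, 30, 36 → 42.
Combining the parts gives Y.100.42.

Y.100.42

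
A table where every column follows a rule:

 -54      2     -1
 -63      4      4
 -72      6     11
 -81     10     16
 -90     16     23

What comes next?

-99  26  28

First component — −9 each step: -54, -63, -72, -81, -90 → -99.
Second component: each term is the sum of the two before it; 2, 4, 6, 10, 16 → 26.
For the third component, alternating steps +5, +7, +5, +7, …: -1, 4, 11, 16, 23 → 28.
Combining the parts gives -99  26  28.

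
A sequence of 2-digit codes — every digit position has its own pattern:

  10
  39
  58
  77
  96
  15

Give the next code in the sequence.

For the first digit, +2 each step, mod 10: 1, 3, 5, 7, 9, 1 → 3.
Second digit: −1 each step, mod 10, so 0, 9, 8, 7, 6, 5 → 4.
Combining the parts gives 34.

34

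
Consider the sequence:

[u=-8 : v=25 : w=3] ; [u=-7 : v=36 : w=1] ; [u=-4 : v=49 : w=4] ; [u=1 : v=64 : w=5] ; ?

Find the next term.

[u=8 : v=81 : w=9]

U: differences are 1, 3, 5, … (increasing by 2 each time), so -8, -7, -4, 1 → 8.
V: perfect squares: 5², 6², 7², …; 25, 36, 49, 64 → 81.
W: each term is the sum of the two before it, so 3, 1, 4, 5 → 9.
So the next term is [u=8 : v=81 : w=9].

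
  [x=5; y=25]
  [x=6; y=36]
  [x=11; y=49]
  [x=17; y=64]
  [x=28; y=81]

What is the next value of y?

Y — perfect squares: 5², 6², 7², …: 25, 36, 49, 64, 81 → 100.

100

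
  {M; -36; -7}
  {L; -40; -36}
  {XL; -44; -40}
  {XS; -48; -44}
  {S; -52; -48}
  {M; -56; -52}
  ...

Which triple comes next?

Size: M, L, XL, XS, S, M → L (repeats M → L → XL → XS → S).
For the second slot, −4 each step: -36, -40, -44, -48, -52, -56 → -60.
For the third slot, always the previous value of the second slot: -7, -36, -40, -44, -48, -52 → -56.
So the next triple is {L; -60; -56}.

{L; -60; -56}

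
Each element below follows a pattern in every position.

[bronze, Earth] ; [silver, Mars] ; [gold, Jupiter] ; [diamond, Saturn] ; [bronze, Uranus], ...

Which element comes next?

[silver, Neptune]

Rank — repeats bronze → silver → gold → diamond: bronze, silver, gold, diamond, bronze → silver.
Planet goes Earth, Mars, Jupiter, Saturn, Uranus → Neptune (runs through the planets Mercury→Neptune).
So the next element is [silver, Neptune].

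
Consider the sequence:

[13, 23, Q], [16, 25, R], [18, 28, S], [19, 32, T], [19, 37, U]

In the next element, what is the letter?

Letter: letters move forward 1 place in the alphabet; Q, R, S, T, U → V.

V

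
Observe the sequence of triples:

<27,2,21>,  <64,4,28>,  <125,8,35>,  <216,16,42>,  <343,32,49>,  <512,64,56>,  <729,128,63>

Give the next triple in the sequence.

<1000,256,70>

For the first coordinate, perfect cubes: 3³, 4³, 5³, …: 27, 64, 125, 216, 343, 512, 729 → 1000.
For the second coordinate, ×2 each step: 2, 4, 8, 16, 32, 64, 128 → 256.
Third coordinate goes 21, 28, 35, 42, 49, 56, 63 → 70 (+7 each step).
Combining the parts gives <1000,256,70>.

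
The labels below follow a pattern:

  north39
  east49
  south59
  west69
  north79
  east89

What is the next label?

Direction — repeats north → east → south → west: north, east, south, west, north, east → south.
Second component: +10 each step; 39, 49, 59, 69, 79, 89 → 99.
So the next label is south99.

south99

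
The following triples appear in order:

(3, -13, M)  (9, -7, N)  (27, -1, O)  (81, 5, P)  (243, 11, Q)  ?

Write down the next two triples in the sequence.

(729, 17, R), (2187, 23, S)

First part: ×3 each step; 3, 9, 27, 81, 243 → 729 → 2187.
For the second part, +6 each step: -13, -7, -1, 5, 11 → 17 → 23.
Letter: letters move forward 1 place in the alphabet; M, N, O, P, Q → R → S.
So the next two triples are (729, 17, R) and (2187, 23, S).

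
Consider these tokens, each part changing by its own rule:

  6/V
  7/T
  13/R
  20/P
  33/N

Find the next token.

53/L

First component: each term is the sum of the two before it, so 6, 7, 13, 20, 33 → 53.
Letter: V, T, R, P, N → L (letters move back 2 places in the alphabet).
So the next token is 53/L.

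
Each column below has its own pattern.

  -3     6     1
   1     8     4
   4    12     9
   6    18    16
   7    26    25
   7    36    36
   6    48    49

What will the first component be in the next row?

First component — differences are 4, 3, 2, … (decreasing by 1 each time): -3, 1, 4, 6, 7, 7, 6 → 4.

4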